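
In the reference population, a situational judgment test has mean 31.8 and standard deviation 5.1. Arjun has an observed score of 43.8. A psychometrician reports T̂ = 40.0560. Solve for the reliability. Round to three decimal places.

0.688

T̂ = ρX + (1 − ρ)μ  ⇒  T̂ − μ = ρ(X − μ)
ρ = (T̂ − μ)/(X − μ) = (40.0560 − 31.8) / (43.8 − 31.8) = 8.2560 / 12.0 = 0.68800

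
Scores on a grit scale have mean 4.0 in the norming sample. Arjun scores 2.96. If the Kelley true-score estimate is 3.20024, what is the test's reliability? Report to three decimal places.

0.769

T̂ = ρX + (1 − ρ)μ  ⇒  T̂ − μ = ρ(X − μ)
ρ = (T̂ − μ)/(X − μ) = (3.20024 − 4.0) / (2.96 − 4.0) = -0.79976 / -1.04 = 0.76900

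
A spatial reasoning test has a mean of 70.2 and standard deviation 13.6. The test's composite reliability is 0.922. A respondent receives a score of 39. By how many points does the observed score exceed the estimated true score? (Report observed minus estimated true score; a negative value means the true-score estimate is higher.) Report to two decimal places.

T̂ = ρX + (1 − ρ)μ
  = 0.922 × 39 + 0.078 × 70.2
  = 35.958 + 5.4756
  = 41.4336
  ≈ 41.434
X − T̂ = 39 − 41.434 = -2.434 → -2.43

-2.43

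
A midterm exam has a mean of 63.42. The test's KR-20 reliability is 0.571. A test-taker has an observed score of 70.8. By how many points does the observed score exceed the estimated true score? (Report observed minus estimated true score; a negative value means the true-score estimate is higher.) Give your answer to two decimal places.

T̂ = ρX + (1 − ρ)μ
  = 0.571 × 70.8 + 0.429 × 63.42
  = 40.4268 + 27.20718
  = 67.6340
  ≈ 67.634
X − T̂ = 70.8 − 67.634 = 3.166 → 3.17

3.17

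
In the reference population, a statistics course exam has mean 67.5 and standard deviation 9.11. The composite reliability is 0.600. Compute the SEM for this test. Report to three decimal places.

SEM = SD · √(1 − ρ) = 9.11 × √0.400 = 9.11 × 0.6325 = 5.7617

5.762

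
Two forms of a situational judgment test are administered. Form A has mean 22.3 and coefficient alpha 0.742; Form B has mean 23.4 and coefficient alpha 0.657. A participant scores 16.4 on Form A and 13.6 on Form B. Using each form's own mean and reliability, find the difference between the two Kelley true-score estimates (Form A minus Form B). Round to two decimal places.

0.96

T̂_A = 0.742(16.4) + 0.258(22.3) = 17.9222
T̂_B = 0.657(13.6) + 0.343(23.4) = 16.9614
T̂_A − T̂_B = 0.9608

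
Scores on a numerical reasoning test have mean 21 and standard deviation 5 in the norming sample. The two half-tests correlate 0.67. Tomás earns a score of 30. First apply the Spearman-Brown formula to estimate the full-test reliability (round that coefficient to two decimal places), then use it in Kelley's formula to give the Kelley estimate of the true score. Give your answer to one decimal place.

28.2

Spearman-Brown: ρ = 2r/(1 + r) = 2(0.67)/(1 + 0.67) = 1.340/1.67 = 0.8024 → 0.80
T̂ = 0.80(30) + 0.20(21) = 24.00 + 4.20 = 28.20 → 28.2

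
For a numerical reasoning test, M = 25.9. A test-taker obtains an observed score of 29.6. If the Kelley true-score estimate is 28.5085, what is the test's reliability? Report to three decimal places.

0.705

T̂ = ρX + (1 − ρ)μ  ⇒  T̂ − μ = ρ(X − μ)
ρ = (T̂ − μ)/(X − μ) = (28.5085 − 25.9) / (29.6 − 25.9) = 2.6085 / 3.7 = 0.70500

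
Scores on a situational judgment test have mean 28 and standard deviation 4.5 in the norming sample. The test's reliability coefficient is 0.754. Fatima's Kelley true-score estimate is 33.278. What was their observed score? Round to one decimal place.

T̂ = ρX + (1 − ρ)μ  ⇒  X = (T̂ − (1 − ρ)μ) / ρ
X = (33.278 − 0.246 × 28) / 0.754 = (33.278 − 6.888) / 0.754 = 26.390 / 0.754 = 35.000

35.0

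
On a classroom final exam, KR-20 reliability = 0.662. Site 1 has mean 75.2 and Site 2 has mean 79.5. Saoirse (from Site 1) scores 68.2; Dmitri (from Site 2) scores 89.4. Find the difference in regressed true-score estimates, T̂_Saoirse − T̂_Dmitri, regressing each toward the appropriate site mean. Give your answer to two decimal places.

T̂_Saoirse = 0.662(68.2) + 0.338(75.2) = 70.5660
T̂_Dmitri = 0.662(89.4) + 0.338(79.5) = 86.0538
Difference = 70.5660 − 86.0538 = -15.4878

-15.49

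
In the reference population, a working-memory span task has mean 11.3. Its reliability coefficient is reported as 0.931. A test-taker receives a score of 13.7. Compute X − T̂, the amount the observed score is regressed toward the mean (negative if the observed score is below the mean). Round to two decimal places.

T̂ = 0.931(13.7) + 0.069(11.3) = 12.7547 + 0.7797 = 13.5344 → 13.534
X − T̂ = 13.7 − 13.534 = 0.166 → 0.17

0.17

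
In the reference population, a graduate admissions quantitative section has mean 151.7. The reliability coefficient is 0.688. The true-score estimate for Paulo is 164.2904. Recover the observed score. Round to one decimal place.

T̂ = ρX + (1 − ρ)μ  ⇒  X = (T̂ − (1 − ρ)μ) / ρ
X = (164.2904 − 0.312 × 151.7) / 0.688 = (164.2904 − 47.3304) / 0.688 = 116.9600 / 0.688 = 170.000

170.0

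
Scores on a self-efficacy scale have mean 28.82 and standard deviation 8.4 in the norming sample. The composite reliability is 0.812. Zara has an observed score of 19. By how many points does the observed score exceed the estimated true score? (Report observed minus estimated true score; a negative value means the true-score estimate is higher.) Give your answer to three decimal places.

T̂ = ρX + (1 − ρ)μ
  = 0.812 × 19 + 0.188 × 28.82
  = 15.428 + 5.41816
  = 20.84616
  ≈ 20.8462
X − T̂ = 19 − 20.8462 = -1.8462 → -1.846

-1.846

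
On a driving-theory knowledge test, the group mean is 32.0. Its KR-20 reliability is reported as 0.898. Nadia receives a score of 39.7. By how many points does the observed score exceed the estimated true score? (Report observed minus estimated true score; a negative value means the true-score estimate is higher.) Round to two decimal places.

Weight the observed score by reliability and the mean by (1 − reliability): T̂ = 0.898·39.7 + 0.102·32.0 = 35.6506 + 3.2640 = 38.9146.
X − T̂ = 39.7 − 38.915 = 0.785 → 0.79

0.79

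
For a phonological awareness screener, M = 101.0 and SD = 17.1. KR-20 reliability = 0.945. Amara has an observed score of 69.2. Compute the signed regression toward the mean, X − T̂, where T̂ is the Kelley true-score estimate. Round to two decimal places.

-1.75

T̂ = 0.945(69.2) + 0.055(101.0) = 65.3940 + 5.5550 = 70.9490 → 70.949
X − T̂ = 69.2 − 70.949 = -1.749 → -1.75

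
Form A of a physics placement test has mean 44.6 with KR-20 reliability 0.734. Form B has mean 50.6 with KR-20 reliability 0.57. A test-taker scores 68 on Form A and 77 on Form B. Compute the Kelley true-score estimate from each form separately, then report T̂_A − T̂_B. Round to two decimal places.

T̂_A = 0.734(68) + 0.266(44.6) = 61.7756
T̂_B = 0.57(77) + 0.43(50.6) = 65.6480
T̂_A − T̂_B = -3.8724

-3.87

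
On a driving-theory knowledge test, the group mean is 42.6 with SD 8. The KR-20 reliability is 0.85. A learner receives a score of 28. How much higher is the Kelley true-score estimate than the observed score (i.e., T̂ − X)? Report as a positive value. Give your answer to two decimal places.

2.19

T̂ = ρX + (1 − ρ)μ
  = 0.85 × 28 + 0.15 × 42.6
  = 23.80 + 6.390
  = 30.1900
  ≈ 30.190
T̂ − X = 30.190 − 28 = 2.190 → 2.19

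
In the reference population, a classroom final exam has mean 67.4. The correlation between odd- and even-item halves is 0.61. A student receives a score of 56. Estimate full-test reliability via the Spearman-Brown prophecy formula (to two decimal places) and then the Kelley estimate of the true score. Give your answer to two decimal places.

58.74

Spearman-Brown: ρ = 2r/(1 + r) = 2(0.61)/(1 + 0.61) = 1.220/1.61 = 0.7578 → 0.76
T̂ = 0.76(56) + 0.24(67.4) = 42.56 + 16.176 = 58.736 → 58.74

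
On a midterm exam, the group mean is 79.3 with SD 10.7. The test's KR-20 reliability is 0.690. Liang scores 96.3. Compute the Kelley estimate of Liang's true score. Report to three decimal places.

T̂ = 0.690(96.3) + 0.310(79.3) = 66.4470 + 24.5830 = 91.0300 → 91.030

91.030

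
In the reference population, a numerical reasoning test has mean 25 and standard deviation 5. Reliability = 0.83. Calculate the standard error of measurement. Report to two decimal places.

SEM = SD · √(1 − ρ) = 5 × √0.17 = 5 × 0.4123 = 2.062

2.06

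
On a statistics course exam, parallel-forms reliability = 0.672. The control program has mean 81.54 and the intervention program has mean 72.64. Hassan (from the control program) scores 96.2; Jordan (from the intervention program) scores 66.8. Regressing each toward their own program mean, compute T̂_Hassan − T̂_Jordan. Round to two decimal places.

T̂_Hassan = 0.672(96.2) + 0.328(81.54) = 91.3915
T̂_Jordan = 0.672(66.8) + 0.328(72.64) = 68.7155
Difference = 91.3915 − 68.7155 = 22.6760

22.68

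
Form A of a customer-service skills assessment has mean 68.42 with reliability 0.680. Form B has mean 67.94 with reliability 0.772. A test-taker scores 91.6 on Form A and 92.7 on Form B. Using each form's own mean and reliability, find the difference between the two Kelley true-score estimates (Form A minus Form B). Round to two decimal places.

-2.87

T̂_A = 0.680(91.6) + 0.320(68.42) = 84.1824
T̂_B = 0.772(92.7) + 0.228(67.94) = 87.0547
T̂_A − T̂_B = -2.8723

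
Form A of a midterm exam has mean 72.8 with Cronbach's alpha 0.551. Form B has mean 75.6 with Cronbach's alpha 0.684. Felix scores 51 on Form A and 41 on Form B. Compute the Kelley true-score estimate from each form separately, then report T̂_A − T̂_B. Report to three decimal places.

8.855

T̂_A = 0.551(51) + 0.449(72.8) = 60.78820
T̂_B = 0.684(41) + 0.316(75.6) = 51.93360
T̂_A − T̂_B = 8.85460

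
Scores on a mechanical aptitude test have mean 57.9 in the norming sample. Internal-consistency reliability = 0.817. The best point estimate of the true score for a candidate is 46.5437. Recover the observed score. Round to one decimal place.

44.0

T̂ = ρX + (1 − ρ)μ  ⇒  X = (T̂ − (1 − ρ)μ) / ρ
X = (46.5437 − 0.183 × 57.9) / 0.817 = (46.5437 − 10.5957) / 0.817 = 35.9480 / 0.817 = 44.000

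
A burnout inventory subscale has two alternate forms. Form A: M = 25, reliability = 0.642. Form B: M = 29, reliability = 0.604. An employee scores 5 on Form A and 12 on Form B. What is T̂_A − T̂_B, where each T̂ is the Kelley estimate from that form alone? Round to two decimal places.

T̂_A = 0.642(5) + 0.358(25) = 12.1600
T̂_B = 0.604(12) + 0.396(29) = 18.7320
T̂_A − T̂_B = -6.5720

-6.57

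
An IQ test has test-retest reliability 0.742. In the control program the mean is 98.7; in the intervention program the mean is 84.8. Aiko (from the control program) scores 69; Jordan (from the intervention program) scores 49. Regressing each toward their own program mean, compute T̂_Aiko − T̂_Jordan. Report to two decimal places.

18.43

T̂_Aiko = 0.742(69) + 0.258(98.7) = 76.6626
T̂_Jordan = 0.742(49) + 0.258(84.8) = 58.2364
Difference = 76.6626 − 58.2364 = 18.4262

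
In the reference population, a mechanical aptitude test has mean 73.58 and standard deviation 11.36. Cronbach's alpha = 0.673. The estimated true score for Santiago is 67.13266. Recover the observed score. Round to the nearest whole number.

T̂ = ρX + (1 − ρ)μ  ⇒  X = (T̂ − (1 − ρ)μ) / ρ
X = (67.13266 − 0.327 × 73.58) / 0.673 = (67.13266 − 24.06066) / 0.673 = 43.07200 / 0.673 = 64.00

64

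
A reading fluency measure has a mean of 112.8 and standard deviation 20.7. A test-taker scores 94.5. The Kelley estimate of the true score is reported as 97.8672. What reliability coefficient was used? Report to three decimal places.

T̂ = ρX + (1 − ρ)μ  ⇒  T̂ − μ = ρ(X − μ)
ρ = (T̂ − μ)/(X − μ) = (97.8672 − 112.8) / (94.5 − 112.8) = -14.9328 / -18.3 = 0.81600

0.816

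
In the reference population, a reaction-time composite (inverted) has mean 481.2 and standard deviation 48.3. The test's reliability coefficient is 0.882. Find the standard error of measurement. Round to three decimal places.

16.592

SEM = SD · √(1 − ρ) = 48.3 × √0.118 = 48.3 × 0.3435 = 16.5916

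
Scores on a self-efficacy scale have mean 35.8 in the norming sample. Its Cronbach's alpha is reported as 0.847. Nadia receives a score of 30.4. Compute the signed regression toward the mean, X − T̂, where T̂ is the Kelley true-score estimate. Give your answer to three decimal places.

T̂ = 0.847(30.4) + 0.153(35.8) = 25.7488 + 5.4774 = 31.22620 → 31.2262
X − T̂ = 30.4 − 31.2262 = -0.8262 → -0.826

-0.826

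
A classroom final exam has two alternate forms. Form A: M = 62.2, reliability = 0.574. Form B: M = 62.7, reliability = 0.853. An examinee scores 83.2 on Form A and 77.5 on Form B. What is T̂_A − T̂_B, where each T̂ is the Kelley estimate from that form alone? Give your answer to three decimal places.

T̂_A = 0.574(83.2) + 0.426(62.2) = 74.25400
T̂_B = 0.853(77.5) + 0.147(62.7) = 75.32440
T̂_A − T̂_B = -1.07040

-1.070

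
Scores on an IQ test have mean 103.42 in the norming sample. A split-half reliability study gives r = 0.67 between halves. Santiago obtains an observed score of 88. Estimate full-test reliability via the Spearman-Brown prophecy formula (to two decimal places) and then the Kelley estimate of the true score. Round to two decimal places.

Spearman-Brown: ρ = 2r/(1 + r) = 2(0.67)/(1 + 0.67) = 1.340/1.67 = 0.8024 → 0.80
T̂ = ρX + (1 − ρ)μ
  = 0.80 × 88 + 0.20 × 103.42
  = 70.40 + 20.6840
  = 91.084
  ≈ 91.08

91.08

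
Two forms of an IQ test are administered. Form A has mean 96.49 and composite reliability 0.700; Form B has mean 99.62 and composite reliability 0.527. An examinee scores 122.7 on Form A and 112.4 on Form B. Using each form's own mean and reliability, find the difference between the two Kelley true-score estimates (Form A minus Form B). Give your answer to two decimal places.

T̂_A = 0.700(122.7) + 0.300(96.49) = 114.8370
T̂_B = 0.527(112.4) + 0.473(99.62) = 106.3551
T̂_A − T̂_B = 8.4819

8.48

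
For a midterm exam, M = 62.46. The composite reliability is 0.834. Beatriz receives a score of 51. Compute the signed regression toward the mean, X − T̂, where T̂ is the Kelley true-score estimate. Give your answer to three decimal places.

-1.902

T̂ = ρX + (1 − ρ)μ
  = 0.834 × 51 + 0.166 × 62.46
  = 42.534 + 10.36836
  = 52.90236
  ≈ 52.9024
X − T̂ = 51 − 52.9024 = -1.9024 → -1.902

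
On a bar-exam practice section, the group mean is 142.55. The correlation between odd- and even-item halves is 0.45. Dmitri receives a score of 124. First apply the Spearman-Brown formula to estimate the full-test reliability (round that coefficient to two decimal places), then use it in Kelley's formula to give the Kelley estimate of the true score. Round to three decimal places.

Spearman-Brown: ρ = 2r/(1 + r) = 2(0.45)/(1 + 0.45) = 0.900/1.45 = 0.6207 → 0.62
Regress the observed score toward the mean by the unreliability: T̂ = 0.62·124 + 0.38·142.55 = 76.88 + 54.1690 = 131.0490.

131.049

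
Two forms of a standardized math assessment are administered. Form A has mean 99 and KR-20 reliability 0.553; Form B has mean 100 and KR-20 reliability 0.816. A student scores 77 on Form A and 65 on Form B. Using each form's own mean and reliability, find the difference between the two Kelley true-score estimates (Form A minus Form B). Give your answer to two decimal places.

15.39

T̂_A = 0.553(77) + 0.447(99) = 86.8340
T̂_B = 0.816(65) + 0.184(100) = 71.4400
T̂_A − T̂_B = 15.3940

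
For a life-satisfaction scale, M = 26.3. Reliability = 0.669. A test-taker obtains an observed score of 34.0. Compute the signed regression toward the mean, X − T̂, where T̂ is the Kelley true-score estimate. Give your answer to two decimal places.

T̂ = ρX + (1 − ρ)μ
  = 0.669 × 34.0 + 0.331 × 26.3
  = 22.7460 + 8.7053
  = 31.4513
  ≈ 31.451
X − T̂ = 34.0 − 31.451 = 2.549 → 2.55

2.55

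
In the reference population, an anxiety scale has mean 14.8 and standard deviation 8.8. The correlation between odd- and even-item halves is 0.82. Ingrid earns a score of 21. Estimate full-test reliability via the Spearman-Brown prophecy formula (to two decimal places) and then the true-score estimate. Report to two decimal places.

20.38

Spearman-Brown: ρ = 2r/(1 + r) = 2(0.82)/(1 + 0.82) = 1.640/1.82 = 0.9011 → 0.90
T̂ = 0.90(21) + 0.10(14.8) = 18.90 + 1.480 = 20.380 → 20.38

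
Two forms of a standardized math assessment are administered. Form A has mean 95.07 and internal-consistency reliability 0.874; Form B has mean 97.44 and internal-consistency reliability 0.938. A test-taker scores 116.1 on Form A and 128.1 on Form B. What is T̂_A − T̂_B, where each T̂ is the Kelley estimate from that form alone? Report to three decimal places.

T̂_A = 0.874(116.1) + 0.126(95.07) = 113.45022
T̂_B = 0.938(128.1) + 0.062(97.44) = 126.19908
T̂_A − T̂_B = -12.74886

-12.749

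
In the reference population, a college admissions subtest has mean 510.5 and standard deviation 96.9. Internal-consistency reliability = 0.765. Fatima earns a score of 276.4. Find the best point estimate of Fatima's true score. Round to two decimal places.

Regress the observed score toward the mean by the unreliability: T̂ = 0.765·276.4 + 0.235·510.5 = 211.4460 + 119.9675 = 331.413.

331.41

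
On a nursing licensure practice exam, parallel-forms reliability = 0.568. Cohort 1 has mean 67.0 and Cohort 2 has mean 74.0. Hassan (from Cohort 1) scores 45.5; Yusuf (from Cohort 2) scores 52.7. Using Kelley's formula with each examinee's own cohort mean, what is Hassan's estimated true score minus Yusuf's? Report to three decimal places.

T̂_Hassan = 0.568(45.5) + 0.432(67.0) = 54.78800
T̂_Yusuf = 0.568(52.7) + 0.432(74.0) = 61.90160
Difference = 54.78800 − 61.90160 = -7.11360

-7.114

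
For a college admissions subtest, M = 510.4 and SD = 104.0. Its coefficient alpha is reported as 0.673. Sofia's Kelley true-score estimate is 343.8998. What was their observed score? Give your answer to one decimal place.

263.0

T̂ = ρX + (1 − ρ)μ  ⇒  X = (T̂ − (1 − ρ)μ) / ρ
X = (343.8998 − 0.327 × 510.4) / 0.673 = (343.8998 − 166.9008) / 0.673 = 176.9990 / 0.673 = 263.000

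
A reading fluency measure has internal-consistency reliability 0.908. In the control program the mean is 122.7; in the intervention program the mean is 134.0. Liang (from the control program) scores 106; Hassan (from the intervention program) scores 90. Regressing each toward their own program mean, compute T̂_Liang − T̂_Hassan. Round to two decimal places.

13.49

T̂_Liang = 0.908(106) + 0.092(122.7) = 107.5364
T̂_Hassan = 0.908(90) + 0.092(134.0) = 94.0480
Difference = 107.5364 − 94.0480 = 13.4884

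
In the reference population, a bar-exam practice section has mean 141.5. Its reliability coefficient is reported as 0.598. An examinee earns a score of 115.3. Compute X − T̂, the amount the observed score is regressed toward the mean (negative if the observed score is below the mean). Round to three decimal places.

T̂ = ρX + (1 − ρ)μ
  = 0.598 × 115.3 + 0.402 × 141.5
  = 68.9494 + 56.8830
  = 125.83240
  ≈ 125.8324
X − T̂ = 115.3 − 125.8324 = -10.5324 → -10.532

-10.532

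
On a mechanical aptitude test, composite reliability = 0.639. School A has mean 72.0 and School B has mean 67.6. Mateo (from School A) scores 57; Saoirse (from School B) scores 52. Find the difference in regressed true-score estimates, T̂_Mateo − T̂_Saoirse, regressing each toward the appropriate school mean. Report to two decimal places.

T̂_Mateo = 0.639(57) + 0.361(72.0) = 62.4150
T̂_Saoirse = 0.639(52) + 0.361(67.6) = 57.6316
Difference = 62.4150 − 57.6316 = 4.7834

4.78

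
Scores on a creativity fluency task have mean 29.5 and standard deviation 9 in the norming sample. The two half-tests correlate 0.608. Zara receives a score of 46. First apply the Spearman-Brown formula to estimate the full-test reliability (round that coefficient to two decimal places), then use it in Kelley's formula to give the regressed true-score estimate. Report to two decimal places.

Spearman-Brown: ρ = 2r/(1 + r) = 2(0.608)/(1 + 0.608) = 1.2160/1.608 = 0.7562 → 0.76
T̂ = 0.76(46) + 0.24(29.5) = 34.96 + 7.080 = 42.040 → 42.04

42.04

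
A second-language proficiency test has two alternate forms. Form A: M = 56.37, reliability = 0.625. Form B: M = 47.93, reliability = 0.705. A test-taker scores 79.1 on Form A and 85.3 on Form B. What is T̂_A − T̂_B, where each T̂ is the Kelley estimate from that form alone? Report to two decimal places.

-3.70

T̂_A = 0.625(79.1) + 0.375(56.37) = 70.5763
T̂_B = 0.705(85.3) + 0.295(47.93) = 74.2759
T̂_A − T̂_B = -3.6996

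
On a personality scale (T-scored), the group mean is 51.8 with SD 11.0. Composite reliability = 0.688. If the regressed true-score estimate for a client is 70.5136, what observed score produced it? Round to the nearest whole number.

79

T̂ = ρX + (1 − ρ)μ  ⇒  X = (T̂ − (1 − ρ)μ) / ρ
X = (70.5136 − 0.312 × 51.8) / 0.688 = (70.5136 − 16.1616) / 0.688 = 54.3520 / 0.688 = 79.00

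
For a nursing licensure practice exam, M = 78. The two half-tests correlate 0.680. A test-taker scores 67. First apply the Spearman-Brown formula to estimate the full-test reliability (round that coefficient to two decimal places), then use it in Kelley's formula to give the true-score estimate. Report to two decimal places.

69.09

Spearman-Brown: ρ = 2r/(1 + r) = 2(0.680)/(1 + 0.680) = 1.3600/1.680 = 0.8095 → 0.81
Kelley's formula gives T̂ = 0.81·67 + 0.19·78 = 54.27 + 14.82 = 69.090.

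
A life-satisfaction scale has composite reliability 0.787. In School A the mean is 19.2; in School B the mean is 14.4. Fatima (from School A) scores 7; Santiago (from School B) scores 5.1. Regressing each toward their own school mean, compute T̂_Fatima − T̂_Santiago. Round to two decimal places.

2.52

T̂_Fatima = 0.787(7) + 0.213(19.2) = 9.5986
T̂_Santiago = 0.787(5.1) + 0.213(14.4) = 7.0809
Difference = 9.5986 − 7.0809 = 2.5177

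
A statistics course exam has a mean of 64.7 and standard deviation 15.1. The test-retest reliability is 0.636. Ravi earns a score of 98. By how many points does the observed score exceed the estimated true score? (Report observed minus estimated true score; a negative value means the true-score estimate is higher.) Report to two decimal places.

12.12

T̂ = 0.636(98) + 0.364(64.7) = 62.328 + 23.5508 = 85.8788 → 85.879
X − T̂ = 98 − 85.879 = 12.121 → 12.12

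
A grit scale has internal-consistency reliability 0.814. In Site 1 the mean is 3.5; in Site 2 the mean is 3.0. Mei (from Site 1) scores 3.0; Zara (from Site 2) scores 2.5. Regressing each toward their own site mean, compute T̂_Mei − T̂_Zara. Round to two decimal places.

0.50

T̂_Mei = 0.814(3.0) + 0.186(3.5) = 3.0930
T̂_Zara = 0.814(2.5) + 0.186(3.0) = 2.5930
Difference = 3.0930 − 2.5930 = 0.5000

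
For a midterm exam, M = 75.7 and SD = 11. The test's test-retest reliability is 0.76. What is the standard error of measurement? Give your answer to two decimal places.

5.39

SEM = SD · √(1 − ρ) = 11 × √0.24 = 11 × 0.4899 = 5.389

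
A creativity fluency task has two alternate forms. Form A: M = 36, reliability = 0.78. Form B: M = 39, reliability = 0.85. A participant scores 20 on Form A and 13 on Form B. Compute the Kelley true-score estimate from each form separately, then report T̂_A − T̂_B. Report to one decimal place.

T̂_A = 0.78(20) + 0.22(36) = 23.520
T̂_B = 0.85(13) + 0.15(39) = 16.900
T̂_A − T̂_B = 6.620

6.6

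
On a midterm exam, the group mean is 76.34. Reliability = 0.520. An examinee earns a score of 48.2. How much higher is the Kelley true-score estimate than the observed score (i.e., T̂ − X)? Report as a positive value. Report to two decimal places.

13.51

T̂ = 0.520(48.2) + 0.480(76.34) = 25.0640 + 36.64320 = 61.7072 → 61.707
T̂ − X = 61.707 − 48.2 = 13.507 → 13.51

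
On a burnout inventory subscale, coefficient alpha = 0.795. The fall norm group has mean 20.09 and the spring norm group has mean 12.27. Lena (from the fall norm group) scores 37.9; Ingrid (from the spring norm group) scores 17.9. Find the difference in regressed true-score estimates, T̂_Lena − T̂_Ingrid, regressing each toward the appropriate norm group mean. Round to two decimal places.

17.50

T̂_Lena = 0.795(37.9) + 0.205(20.09) = 34.2490
T̂_Ingrid = 0.795(17.9) + 0.205(12.27) = 16.7458
Difference = 34.2490 − 16.7458 = 17.5031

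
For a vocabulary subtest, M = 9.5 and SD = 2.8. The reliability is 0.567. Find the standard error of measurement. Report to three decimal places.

SEM = SD · √(1 − ρ) = 2.8 × √0.433 = 2.8 × 0.6580 = 1.8425

1.842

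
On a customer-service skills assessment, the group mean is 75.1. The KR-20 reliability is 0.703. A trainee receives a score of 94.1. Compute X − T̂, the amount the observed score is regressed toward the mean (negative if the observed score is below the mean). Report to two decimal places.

Weight the observed score by reliability and the mean by (1 − reliability): T̂ = 0.703·94.1 + 0.297·75.1 = 66.1523 + 22.3047 = 88.4570.
X − T̂ = 94.1 − 88.457 = 5.643 → 5.64

5.64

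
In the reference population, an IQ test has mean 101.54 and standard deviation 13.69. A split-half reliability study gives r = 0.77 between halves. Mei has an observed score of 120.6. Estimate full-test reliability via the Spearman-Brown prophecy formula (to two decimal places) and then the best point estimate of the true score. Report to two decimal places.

118.12

Spearman-Brown: ρ = 2r/(1 + r) = 2(0.77)/(1 + 0.77) = 1.540/1.77 = 0.8701 → 0.87
Regress the observed score toward the mean by the unreliability: T̂ = 0.87·120.6 + 0.13·101.54 = 104.922 + 13.2002 = 118.122.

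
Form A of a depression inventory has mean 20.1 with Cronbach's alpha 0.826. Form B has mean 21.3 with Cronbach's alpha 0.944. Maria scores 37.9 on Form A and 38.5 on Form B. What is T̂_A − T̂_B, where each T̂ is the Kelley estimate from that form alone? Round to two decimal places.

T̂_A = 0.826(37.9) + 0.174(20.1) = 34.8028
T̂_B = 0.944(38.5) + 0.056(21.3) = 37.5368
T̂_A − T̂_B = -2.7340

-2.73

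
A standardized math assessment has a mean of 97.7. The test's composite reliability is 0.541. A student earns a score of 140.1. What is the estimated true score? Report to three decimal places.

T̂ = 0.541(140.1) + 0.459(97.7) = 75.7941 + 44.8443 = 120.6384 → 120.638

120.638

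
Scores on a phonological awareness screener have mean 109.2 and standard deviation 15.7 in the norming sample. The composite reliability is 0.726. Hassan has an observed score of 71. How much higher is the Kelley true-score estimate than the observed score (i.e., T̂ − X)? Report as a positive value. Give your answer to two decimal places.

T̂ = 0.726(71) + 0.274(109.2) = 51.546 + 29.9208 = 81.4668 → 81.467
T̂ − X = 81.467 − 71 = 10.467 → 10.47

10.47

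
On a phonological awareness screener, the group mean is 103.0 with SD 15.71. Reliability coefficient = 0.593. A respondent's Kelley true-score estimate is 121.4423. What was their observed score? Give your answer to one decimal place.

134.1

T̂ = ρX + (1 − ρ)μ  ⇒  X = (T̂ − (1 − ρ)μ) / ρ
X = (121.4423 − 0.407 × 103.0) / 0.593 = (121.4423 − 41.9210) / 0.593 = 79.5213 / 0.593 = 134.100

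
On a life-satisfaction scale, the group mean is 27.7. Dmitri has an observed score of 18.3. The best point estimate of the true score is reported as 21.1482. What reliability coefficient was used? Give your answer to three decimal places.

T̂ = ρX + (1 − ρ)μ  ⇒  T̂ − μ = ρ(X − μ)
ρ = (T̂ − μ)/(X − μ) = (21.1482 − 27.7) / (18.3 − 27.7) = -6.5518 / -9.4 = 0.69700

0.697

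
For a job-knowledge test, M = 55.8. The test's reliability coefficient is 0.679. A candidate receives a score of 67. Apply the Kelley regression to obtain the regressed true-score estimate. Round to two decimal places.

63.40

T̂ = 0.679(67) + 0.321(55.8) = 45.493 + 17.9118 = 63.405 → 63.40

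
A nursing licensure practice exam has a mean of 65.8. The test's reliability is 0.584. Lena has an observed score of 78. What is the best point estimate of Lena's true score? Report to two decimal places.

72.92

T̂ = 0.584(78) + 0.416(65.8) = 45.552 + 27.3728 = 72.925 → 72.92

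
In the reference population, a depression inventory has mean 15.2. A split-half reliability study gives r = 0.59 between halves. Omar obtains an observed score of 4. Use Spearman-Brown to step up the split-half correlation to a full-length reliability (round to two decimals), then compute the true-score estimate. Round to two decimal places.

6.91

Spearman-Brown: ρ = 2r/(1 + r) = 2(0.59)/(1 + 0.59) = 1.180/1.59 = 0.7421 → 0.74
T̂ = 0.74(4) + 0.26(15.2) = 2.96 + 3.952 = 6.912 → 6.91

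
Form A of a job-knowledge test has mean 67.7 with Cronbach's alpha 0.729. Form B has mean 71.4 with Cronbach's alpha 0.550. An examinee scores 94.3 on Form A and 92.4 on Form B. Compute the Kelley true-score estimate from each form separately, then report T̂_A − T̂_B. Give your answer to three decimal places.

4.141

T̂_A = 0.729(94.3) + 0.271(67.7) = 87.09140
T̂_B = 0.550(92.4) + 0.450(71.4) = 82.95000
T̂_A − T̂_B = 4.14140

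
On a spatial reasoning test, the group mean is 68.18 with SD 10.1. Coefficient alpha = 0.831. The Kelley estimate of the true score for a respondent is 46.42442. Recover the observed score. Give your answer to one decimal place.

42.0

T̂ = ρX + (1 − ρ)μ  ⇒  X = (T̂ − (1 − ρ)μ) / ρ
X = (46.42442 − 0.169 × 68.18) / 0.831 = (46.42442 − 11.52242) / 0.831 = 34.90200 / 0.831 = 42.000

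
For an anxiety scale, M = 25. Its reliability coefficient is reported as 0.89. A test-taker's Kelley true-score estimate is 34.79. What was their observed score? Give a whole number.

36

T̂ = ρX + (1 − ρ)μ  ⇒  X = (T̂ − (1 − ρ)μ) / ρ
X = (34.79 − 0.11 × 25) / 0.89 = (34.79 − 2.75) / 0.89 = 32.04 / 0.89 = 36.00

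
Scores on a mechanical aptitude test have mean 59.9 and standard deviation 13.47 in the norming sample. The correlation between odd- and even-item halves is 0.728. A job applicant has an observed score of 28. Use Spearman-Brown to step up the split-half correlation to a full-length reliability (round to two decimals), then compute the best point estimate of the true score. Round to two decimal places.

Spearman-Brown: ρ = 2r/(1 + r) = 2(0.728)/(1 + 0.728) = 1.4560/1.728 = 0.8426 → 0.84
T̂ = ρX + (1 − ρ)μ
  = 0.84 × 28 + 0.16 × 59.9
  = 23.52 + 9.584
  = 33.104
  ≈ 33.10

33.10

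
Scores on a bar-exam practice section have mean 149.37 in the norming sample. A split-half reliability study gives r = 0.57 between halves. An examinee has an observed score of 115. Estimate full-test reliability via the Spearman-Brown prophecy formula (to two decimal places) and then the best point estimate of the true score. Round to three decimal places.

124.280

Spearman-Brown: ρ = 2r/(1 + r) = 2(0.57)/(1 + 0.57) = 1.140/1.57 = 0.7261 → 0.73
Weight the observed score by reliability and the mean by (1 − reliability): T̂ = 0.73·115 + 0.27·149.37 = 83.95 + 40.3299 = 124.2799.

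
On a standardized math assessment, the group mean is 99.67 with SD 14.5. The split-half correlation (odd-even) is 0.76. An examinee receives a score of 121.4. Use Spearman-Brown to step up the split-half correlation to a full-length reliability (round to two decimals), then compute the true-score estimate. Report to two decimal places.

Spearman-Brown: ρ = 2r/(1 + r) = 2(0.76)/(1 + 0.76) = 1.520/1.76 = 0.8636 → 0.86
Weight the observed score by reliability and the mean by (1 − reliability): T̂ = 0.86·121.4 + 0.14·99.67 = 104.404 + 13.9538 = 118.358.

118.36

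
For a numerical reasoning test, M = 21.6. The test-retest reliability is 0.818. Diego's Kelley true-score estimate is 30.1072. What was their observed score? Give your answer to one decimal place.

T̂ = ρX + (1 − ρ)μ  ⇒  X = (T̂ − (1 − ρ)μ) / ρ
X = (30.1072 − 0.182 × 21.6) / 0.818 = (30.1072 − 3.9312) / 0.818 = 26.1760 / 0.818 = 32.000

32.0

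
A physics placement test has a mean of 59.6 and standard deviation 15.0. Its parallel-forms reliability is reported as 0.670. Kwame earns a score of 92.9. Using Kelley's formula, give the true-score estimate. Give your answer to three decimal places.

81.911

Weight the observed score by reliability and the mean by (1 − reliability): T̂ = 0.670·92.9 + 0.330·59.6 = 62.2430 + 19.6680 = 81.9110.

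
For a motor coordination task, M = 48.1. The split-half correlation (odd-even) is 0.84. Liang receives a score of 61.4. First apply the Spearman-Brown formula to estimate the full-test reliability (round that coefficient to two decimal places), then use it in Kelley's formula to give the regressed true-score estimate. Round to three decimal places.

Spearman-Brown: ρ = 2r/(1 + r) = 2(0.84)/(1 + 0.84) = 1.680/1.84 = 0.9130 → 0.91
Regress the observed score toward the mean by the unreliability: T̂ = 0.91·61.4 + 0.09·48.1 = 55.874 + 4.329 = 60.2030.

60.203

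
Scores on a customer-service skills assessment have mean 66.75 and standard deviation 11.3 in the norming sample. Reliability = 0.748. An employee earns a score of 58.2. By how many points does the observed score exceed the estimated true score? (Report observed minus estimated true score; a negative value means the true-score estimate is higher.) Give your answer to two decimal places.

-2.15

T̂ = 0.748(58.2) + 0.252(66.75) = 43.5336 + 16.82100 = 60.3546 → 60.355
X − T̂ = 58.2 − 60.355 = -2.155 → -2.15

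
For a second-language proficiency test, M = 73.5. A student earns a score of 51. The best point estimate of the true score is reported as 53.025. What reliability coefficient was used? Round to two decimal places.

0.91

T̂ = ρX + (1 − ρ)μ  ⇒  T̂ − μ = ρ(X − μ)
ρ = (T̂ − μ)/(X − μ) = (53.025 − 73.5) / (51 − 73.5) = -20.475 / -22.5 = 0.9100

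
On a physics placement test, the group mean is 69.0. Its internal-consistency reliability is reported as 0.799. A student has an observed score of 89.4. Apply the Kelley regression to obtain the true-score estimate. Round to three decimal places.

85.300

Kelley's formula gives T̂ = 0.799·89.4 + 0.201·69.0 = 71.4306 + 13.8690 = 85.2996.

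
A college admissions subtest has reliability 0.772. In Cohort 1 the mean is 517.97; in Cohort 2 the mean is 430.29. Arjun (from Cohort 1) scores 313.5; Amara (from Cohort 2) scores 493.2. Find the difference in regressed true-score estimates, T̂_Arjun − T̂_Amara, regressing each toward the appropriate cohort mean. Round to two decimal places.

-118.74

T̂_Arjun = 0.772(313.5) + 0.228(517.97) = 360.1192
T̂_Amara = 0.772(493.2) + 0.228(430.29) = 478.8565
Difference = 360.1192 − 478.8565 = -118.7374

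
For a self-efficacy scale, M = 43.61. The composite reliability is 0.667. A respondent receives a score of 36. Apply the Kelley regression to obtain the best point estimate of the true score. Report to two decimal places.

T̂ = ρX + (1 − ρ)μ
  = 0.667 × 36 + 0.333 × 43.61
  = 24.012 + 14.52213
  = 38.534
  ≈ 38.53

38.53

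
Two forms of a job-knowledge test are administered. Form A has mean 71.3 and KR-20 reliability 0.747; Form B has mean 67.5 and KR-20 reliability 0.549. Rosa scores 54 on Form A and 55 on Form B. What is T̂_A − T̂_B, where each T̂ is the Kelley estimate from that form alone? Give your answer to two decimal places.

T̂_A = 0.747(54) + 0.253(71.3) = 58.3769
T̂_B = 0.549(55) + 0.451(67.5) = 60.6375
T̂_A − T̂_B = -2.2606

-2.26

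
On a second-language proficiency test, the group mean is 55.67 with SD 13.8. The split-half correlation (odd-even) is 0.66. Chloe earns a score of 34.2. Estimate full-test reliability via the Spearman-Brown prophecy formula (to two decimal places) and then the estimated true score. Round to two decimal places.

38.49

Spearman-Brown: ρ = 2r/(1 + r) = 2(0.66)/(1 + 0.66) = 1.320/1.66 = 0.7952 → 0.80
T̂ = 0.80(34.2) + 0.20(55.67) = 27.360 + 11.1340 = 38.494 → 38.49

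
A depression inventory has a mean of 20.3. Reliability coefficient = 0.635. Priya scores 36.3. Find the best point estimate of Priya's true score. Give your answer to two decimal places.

Weight the observed score by reliability and the mean by (1 − reliability): T̂ = 0.635·36.3 + 0.365·20.3 = 23.0505 + 7.4095 = 30.460.

30.46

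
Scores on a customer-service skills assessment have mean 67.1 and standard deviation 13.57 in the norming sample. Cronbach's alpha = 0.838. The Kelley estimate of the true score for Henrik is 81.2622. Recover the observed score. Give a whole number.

T̂ = ρX + (1 − ρ)μ  ⇒  X = (T̂ − (1 − ρ)μ) / ρ
X = (81.2622 − 0.162 × 67.1) / 0.838 = (81.2622 − 10.8702) / 0.838 = 70.3920 / 0.838 = 84.00

84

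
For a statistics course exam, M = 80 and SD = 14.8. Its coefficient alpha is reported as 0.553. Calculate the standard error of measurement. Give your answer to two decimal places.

SEM = SD · √(1 − ρ) = 14.8 × √0.447 = 14.8 × 0.6686 = 9.895

9.89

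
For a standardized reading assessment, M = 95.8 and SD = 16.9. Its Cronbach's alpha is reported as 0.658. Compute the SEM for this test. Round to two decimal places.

SEM = SD · √(1 − ρ) = 16.9 × √0.342 = 16.9 × 0.5848 = 9.883

9.88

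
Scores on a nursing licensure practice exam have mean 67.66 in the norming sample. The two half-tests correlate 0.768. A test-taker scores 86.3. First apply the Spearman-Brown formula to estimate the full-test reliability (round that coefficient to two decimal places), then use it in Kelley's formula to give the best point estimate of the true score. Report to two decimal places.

83.88

Spearman-Brown: ρ = 2r/(1 + r) = 2(0.768)/(1 + 0.768) = 1.5360/1.768 = 0.8688 → 0.87
Kelley's formula gives T̂ = 0.87·86.3 + 0.13·67.66 = 75.081 + 8.7958 = 83.877.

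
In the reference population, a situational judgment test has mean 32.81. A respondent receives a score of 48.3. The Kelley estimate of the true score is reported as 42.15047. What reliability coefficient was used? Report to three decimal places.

0.603

T̂ = ρX + (1 − ρ)μ  ⇒  T̂ − μ = ρ(X − μ)
ρ = (T̂ − μ)/(X − μ) = (42.15047 − 32.81) / (48.3 − 32.81) = 9.34047 / 15.49 = 0.60300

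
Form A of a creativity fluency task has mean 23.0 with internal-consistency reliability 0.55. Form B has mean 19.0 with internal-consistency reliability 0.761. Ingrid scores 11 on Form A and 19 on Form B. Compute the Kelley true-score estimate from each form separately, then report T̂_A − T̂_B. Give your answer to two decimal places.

T̂_A = 0.55(11) + 0.45(23.0) = 16.4000
T̂_B = 0.761(19) + 0.239(19.0) = 19.0000
T̂_A − T̂_B = -2.6000

-2.60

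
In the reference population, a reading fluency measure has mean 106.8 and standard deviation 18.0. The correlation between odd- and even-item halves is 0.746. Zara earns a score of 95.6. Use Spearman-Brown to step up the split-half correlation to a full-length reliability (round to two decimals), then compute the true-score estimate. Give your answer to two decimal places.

97.28

Spearman-Brown: ρ = 2r/(1 + r) = 2(0.746)/(1 + 0.746) = 1.4920/1.746 = 0.8545 → 0.85
T̂ = 0.85(95.6) + 0.15(106.8) = 81.260 + 16.020 = 97.280 → 97.28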